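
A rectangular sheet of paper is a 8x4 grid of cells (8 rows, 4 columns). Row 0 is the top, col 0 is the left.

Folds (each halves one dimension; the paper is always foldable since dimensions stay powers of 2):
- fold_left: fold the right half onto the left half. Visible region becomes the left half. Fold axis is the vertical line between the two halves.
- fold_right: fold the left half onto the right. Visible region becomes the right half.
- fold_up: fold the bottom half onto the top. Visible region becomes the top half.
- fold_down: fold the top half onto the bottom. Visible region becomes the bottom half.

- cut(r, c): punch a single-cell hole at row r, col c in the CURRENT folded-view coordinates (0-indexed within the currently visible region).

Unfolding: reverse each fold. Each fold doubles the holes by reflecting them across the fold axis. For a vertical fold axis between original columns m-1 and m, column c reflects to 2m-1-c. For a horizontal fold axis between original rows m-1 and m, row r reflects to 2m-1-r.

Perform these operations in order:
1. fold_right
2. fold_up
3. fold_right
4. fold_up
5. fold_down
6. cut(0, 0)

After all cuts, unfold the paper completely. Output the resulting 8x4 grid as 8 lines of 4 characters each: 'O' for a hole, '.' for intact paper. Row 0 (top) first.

Op 1 fold_right: fold axis v@2; visible region now rows[0,8) x cols[2,4) = 8x2
Op 2 fold_up: fold axis h@4; visible region now rows[0,4) x cols[2,4) = 4x2
Op 3 fold_right: fold axis v@3; visible region now rows[0,4) x cols[3,4) = 4x1
Op 4 fold_up: fold axis h@2; visible region now rows[0,2) x cols[3,4) = 2x1
Op 5 fold_down: fold axis h@1; visible region now rows[1,2) x cols[3,4) = 1x1
Op 6 cut(0, 0): punch at orig (1,3); cuts so far [(1, 3)]; region rows[1,2) x cols[3,4) = 1x1
Unfold 1 (reflect across h@1): 2 holes -> [(0, 3), (1, 3)]
Unfold 2 (reflect across h@2): 4 holes -> [(0, 3), (1, 3), (2, 3), (3, 3)]
Unfold 3 (reflect across v@3): 8 holes -> [(0, 2), (0, 3), (1, 2), (1, 3), (2, 2), (2, 3), (3, 2), (3, 3)]
Unfold 4 (reflect across h@4): 16 holes -> [(0, 2), (0, 3), (1, 2), (1, 3), (2, 2), (2, 3), (3, 2), (3, 3), (4, 2), (4, 3), (5, 2), (5, 3), (6, 2), (6, 3), (7, 2), (7, 3)]
Unfold 5 (reflect across v@2): 32 holes -> [(0, 0), (0, 1), (0, 2), (0, 3), (1, 0), (1, 1), (1, 2), (1, 3), (2, 0), (2, 1), (2, 2), (2, 3), (3, 0), (3, 1), (3, 2), (3, 3), (4, 0), (4, 1), (4, 2), (4, 3), (5, 0), (5, 1), (5, 2), (5, 3), (6, 0), (6, 1), (6, 2), (6, 3), (7, 0), (7, 1), (7, 2), (7, 3)]

Answer: OOOO
OOOO
OOOO
OOOO
OOOO
OOOO
OOOO
OOOO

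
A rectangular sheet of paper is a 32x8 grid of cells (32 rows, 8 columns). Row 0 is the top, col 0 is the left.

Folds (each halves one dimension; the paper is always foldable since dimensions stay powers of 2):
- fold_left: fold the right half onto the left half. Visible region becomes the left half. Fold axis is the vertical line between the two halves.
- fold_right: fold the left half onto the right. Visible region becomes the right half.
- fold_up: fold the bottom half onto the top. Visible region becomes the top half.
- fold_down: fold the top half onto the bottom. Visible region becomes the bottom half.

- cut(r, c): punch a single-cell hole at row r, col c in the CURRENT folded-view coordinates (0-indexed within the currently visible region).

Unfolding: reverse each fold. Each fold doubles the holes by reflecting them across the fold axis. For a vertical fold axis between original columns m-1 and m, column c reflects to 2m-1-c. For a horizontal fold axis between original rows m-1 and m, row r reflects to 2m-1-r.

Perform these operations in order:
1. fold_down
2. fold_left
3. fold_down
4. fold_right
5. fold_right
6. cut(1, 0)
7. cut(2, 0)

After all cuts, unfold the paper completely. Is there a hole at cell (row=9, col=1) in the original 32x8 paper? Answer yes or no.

Op 1 fold_down: fold axis h@16; visible region now rows[16,32) x cols[0,8) = 16x8
Op 2 fold_left: fold axis v@4; visible region now rows[16,32) x cols[0,4) = 16x4
Op 3 fold_down: fold axis h@24; visible region now rows[24,32) x cols[0,4) = 8x4
Op 4 fold_right: fold axis v@2; visible region now rows[24,32) x cols[2,4) = 8x2
Op 5 fold_right: fold axis v@3; visible region now rows[24,32) x cols[3,4) = 8x1
Op 6 cut(1, 0): punch at orig (25,3); cuts so far [(25, 3)]; region rows[24,32) x cols[3,4) = 8x1
Op 7 cut(2, 0): punch at orig (26,3); cuts so far [(25, 3), (26, 3)]; region rows[24,32) x cols[3,4) = 8x1
Unfold 1 (reflect across v@3): 4 holes -> [(25, 2), (25, 3), (26, 2), (26, 3)]
Unfold 2 (reflect across v@2): 8 holes -> [(25, 0), (25, 1), (25, 2), (25, 3), (26, 0), (26, 1), (26, 2), (26, 3)]
Unfold 3 (reflect across h@24): 16 holes -> [(21, 0), (21, 1), (21, 2), (21, 3), (22, 0), (22, 1), (22, 2), (22, 3), (25, 0), (25, 1), (25, 2), (25, 3), (26, 0), (26, 1), (26, 2), (26, 3)]
Unfold 4 (reflect across v@4): 32 holes -> [(21, 0), (21, 1), (21, 2), (21, 3), (21, 4), (21, 5), (21, 6), (21, 7), (22, 0), (22, 1), (22, 2), (22, 3), (22, 4), (22, 5), (22, 6), (22, 7), (25, 0), (25, 1), (25, 2), (25, 3), (25, 4), (25, 5), (25, 6), (25, 7), (26, 0), (26, 1), (26, 2), (26, 3), (26, 4), (26, 5), (26, 6), (26, 7)]
Unfold 5 (reflect across h@16): 64 holes -> [(5, 0), (5, 1), (5, 2), (5, 3), (5, 4), (5, 5), (5, 6), (5, 7), (6, 0), (6, 1), (6, 2), (6, 3), (6, 4), (6, 5), (6, 6), (6, 7), (9, 0), (9, 1), (9, 2), (9, 3), (9, 4), (9, 5), (9, 6), (9, 7), (10, 0), (10, 1), (10, 2), (10, 3), (10, 4), (10, 5), (10, 6), (10, 7), (21, 0), (21, 1), (21, 2), (21, 3), (21, 4), (21, 5), (21, 6), (21, 7), (22, 0), (22, 1), (22, 2), (22, 3), (22, 4), (22, 5), (22, 6), (22, 7), (25, 0), (25, 1), (25, 2), (25, 3), (25, 4), (25, 5), (25, 6), (25, 7), (26, 0), (26, 1), (26, 2), (26, 3), (26, 4), (26, 5), (26, 6), (26, 7)]
Holes: [(5, 0), (5, 1), (5, 2), (5, 3), (5, 4), (5, 5), (5, 6), (5, 7), (6, 0), (6, 1), (6, 2), (6, 3), (6, 4), (6, 5), (6, 6), (6, 7), (9, 0), (9, 1), (9, 2), (9, 3), (9, 4), (9, 5), (9, 6), (9, 7), (10, 0), (10, 1), (10, 2), (10, 3), (10, 4), (10, 5), (10, 6), (10, 7), (21, 0), (21, 1), (21, 2), (21, 3), (21, 4), (21, 5), (21, 6), (21, 7), (22, 0), (22, 1), (22, 2), (22, 3), (22, 4), (22, 5), (22, 6), (22, 7), (25, 0), (25, 1), (25, 2), (25, 3), (25, 4), (25, 5), (25, 6), (25, 7), (26, 0), (26, 1), (26, 2), (26, 3), (26, 4), (26, 5), (26, 6), (26, 7)]

Answer: yes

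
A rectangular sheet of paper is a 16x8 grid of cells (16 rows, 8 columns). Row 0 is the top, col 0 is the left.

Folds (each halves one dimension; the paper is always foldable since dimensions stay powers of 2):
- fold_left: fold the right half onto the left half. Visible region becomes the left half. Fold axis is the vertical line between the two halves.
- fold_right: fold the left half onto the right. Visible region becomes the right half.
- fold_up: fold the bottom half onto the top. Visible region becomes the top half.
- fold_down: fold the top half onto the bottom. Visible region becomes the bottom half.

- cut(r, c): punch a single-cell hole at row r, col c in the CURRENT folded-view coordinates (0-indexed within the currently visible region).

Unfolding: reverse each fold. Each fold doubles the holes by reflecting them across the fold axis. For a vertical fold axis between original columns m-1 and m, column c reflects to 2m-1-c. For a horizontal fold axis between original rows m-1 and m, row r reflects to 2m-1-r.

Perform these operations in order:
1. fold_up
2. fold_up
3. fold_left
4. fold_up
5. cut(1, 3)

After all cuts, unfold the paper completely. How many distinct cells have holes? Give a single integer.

Answer: 16

Derivation:
Op 1 fold_up: fold axis h@8; visible region now rows[0,8) x cols[0,8) = 8x8
Op 2 fold_up: fold axis h@4; visible region now rows[0,4) x cols[0,8) = 4x8
Op 3 fold_left: fold axis v@4; visible region now rows[0,4) x cols[0,4) = 4x4
Op 4 fold_up: fold axis h@2; visible region now rows[0,2) x cols[0,4) = 2x4
Op 5 cut(1, 3): punch at orig (1,3); cuts so far [(1, 3)]; region rows[0,2) x cols[0,4) = 2x4
Unfold 1 (reflect across h@2): 2 holes -> [(1, 3), (2, 3)]
Unfold 2 (reflect across v@4): 4 holes -> [(1, 3), (1, 4), (2, 3), (2, 4)]
Unfold 3 (reflect across h@4): 8 holes -> [(1, 3), (1, 4), (2, 3), (2, 4), (5, 3), (5, 4), (6, 3), (6, 4)]
Unfold 4 (reflect across h@8): 16 holes -> [(1, 3), (1, 4), (2, 3), (2, 4), (5, 3), (5, 4), (6, 3), (6, 4), (9, 3), (9, 4), (10, 3), (10, 4), (13, 3), (13, 4), (14, 3), (14, 4)]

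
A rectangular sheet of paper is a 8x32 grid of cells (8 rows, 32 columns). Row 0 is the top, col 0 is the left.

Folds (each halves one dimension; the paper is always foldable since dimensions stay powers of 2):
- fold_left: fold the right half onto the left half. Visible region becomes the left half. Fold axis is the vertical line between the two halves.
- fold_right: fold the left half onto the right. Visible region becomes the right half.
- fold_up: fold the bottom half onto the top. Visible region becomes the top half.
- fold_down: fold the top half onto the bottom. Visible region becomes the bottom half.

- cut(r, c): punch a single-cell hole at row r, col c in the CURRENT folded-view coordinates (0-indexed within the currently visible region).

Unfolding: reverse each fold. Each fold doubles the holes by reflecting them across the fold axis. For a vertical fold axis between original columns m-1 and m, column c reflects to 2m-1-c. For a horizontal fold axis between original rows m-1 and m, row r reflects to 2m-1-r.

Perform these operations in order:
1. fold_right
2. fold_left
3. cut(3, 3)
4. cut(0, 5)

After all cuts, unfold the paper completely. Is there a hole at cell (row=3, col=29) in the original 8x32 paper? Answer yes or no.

Op 1 fold_right: fold axis v@16; visible region now rows[0,8) x cols[16,32) = 8x16
Op 2 fold_left: fold axis v@24; visible region now rows[0,8) x cols[16,24) = 8x8
Op 3 cut(3, 3): punch at orig (3,19); cuts so far [(3, 19)]; region rows[0,8) x cols[16,24) = 8x8
Op 4 cut(0, 5): punch at orig (0,21); cuts so far [(0, 21), (3, 19)]; region rows[0,8) x cols[16,24) = 8x8
Unfold 1 (reflect across v@24): 4 holes -> [(0, 21), (0, 26), (3, 19), (3, 28)]
Unfold 2 (reflect across v@16): 8 holes -> [(0, 5), (0, 10), (0, 21), (0, 26), (3, 3), (3, 12), (3, 19), (3, 28)]
Holes: [(0, 5), (0, 10), (0, 21), (0, 26), (3, 3), (3, 12), (3, 19), (3, 28)]

Answer: no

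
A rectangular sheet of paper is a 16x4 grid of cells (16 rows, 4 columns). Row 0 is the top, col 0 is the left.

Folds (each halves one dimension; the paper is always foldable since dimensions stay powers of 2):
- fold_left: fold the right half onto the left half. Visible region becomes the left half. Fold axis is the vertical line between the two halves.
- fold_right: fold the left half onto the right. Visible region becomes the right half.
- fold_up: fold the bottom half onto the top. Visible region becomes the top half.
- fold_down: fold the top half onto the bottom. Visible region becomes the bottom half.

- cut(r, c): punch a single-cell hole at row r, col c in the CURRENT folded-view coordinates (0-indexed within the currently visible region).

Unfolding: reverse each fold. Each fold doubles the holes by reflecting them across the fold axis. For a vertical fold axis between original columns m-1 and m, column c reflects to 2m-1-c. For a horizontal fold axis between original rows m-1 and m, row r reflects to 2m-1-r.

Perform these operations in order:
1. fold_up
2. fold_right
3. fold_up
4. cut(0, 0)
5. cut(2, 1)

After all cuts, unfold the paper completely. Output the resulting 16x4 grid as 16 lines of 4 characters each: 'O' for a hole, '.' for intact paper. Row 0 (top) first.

Answer: .OO.
....
O..O
....
....
O..O
....
.OO.
.OO.
....
O..O
....
....
O..O
....
.OO.

Derivation:
Op 1 fold_up: fold axis h@8; visible region now rows[0,8) x cols[0,4) = 8x4
Op 2 fold_right: fold axis v@2; visible region now rows[0,8) x cols[2,4) = 8x2
Op 3 fold_up: fold axis h@4; visible region now rows[0,4) x cols[2,4) = 4x2
Op 4 cut(0, 0): punch at orig (0,2); cuts so far [(0, 2)]; region rows[0,4) x cols[2,4) = 4x2
Op 5 cut(2, 1): punch at orig (2,3); cuts so far [(0, 2), (2, 3)]; region rows[0,4) x cols[2,4) = 4x2
Unfold 1 (reflect across h@4): 4 holes -> [(0, 2), (2, 3), (5, 3), (7, 2)]
Unfold 2 (reflect across v@2): 8 holes -> [(0, 1), (0, 2), (2, 0), (2, 3), (5, 0), (5, 3), (7, 1), (7, 2)]
Unfold 3 (reflect across h@8): 16 holes -> [(0, 1), (0, 2), (2, 0), (2, 3), (5, 0), (5, 3), (7, 1), (7, 2), (8, 1), (8, 2), (10, 0), (10, 3), (13, 0), (13, 3), (15, 1), (15, 2)]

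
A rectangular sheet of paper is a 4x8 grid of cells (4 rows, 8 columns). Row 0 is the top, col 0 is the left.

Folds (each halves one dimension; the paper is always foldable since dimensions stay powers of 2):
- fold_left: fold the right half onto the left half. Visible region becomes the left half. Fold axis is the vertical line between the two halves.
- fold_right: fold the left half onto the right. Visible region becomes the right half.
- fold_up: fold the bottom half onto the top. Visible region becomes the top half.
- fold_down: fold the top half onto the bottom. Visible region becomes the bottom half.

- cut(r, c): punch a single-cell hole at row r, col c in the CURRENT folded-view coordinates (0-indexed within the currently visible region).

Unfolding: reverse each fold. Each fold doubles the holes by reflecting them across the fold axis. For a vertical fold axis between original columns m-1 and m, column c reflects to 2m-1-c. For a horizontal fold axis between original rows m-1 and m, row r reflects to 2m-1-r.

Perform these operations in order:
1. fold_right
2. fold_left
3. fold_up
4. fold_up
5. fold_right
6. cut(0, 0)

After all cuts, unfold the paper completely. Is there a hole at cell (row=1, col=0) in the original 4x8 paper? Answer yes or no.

Op 1 fold_right: fold axis v@4; visible region now rows[0,4) x cols[4,8) = 4x4
Op 2 fold_left: fold axis v@6; visible region now rows[0,4) x cols[4,6) = 4x2
Op 3 fold_up: fold axis h@2; visible region now rows[0,2) x cols[4,6) = 2x2
Op 4 fold_up: fold axis h@1; visible region now rows[0,1) x cols[4,6) = 1x2
Op 5 fold_right: fold axis v@5; visible region now rows[0,1) x cols[5,6) = 1x1
Op 6 cut(0, 0): punch at orig (0,5); cuts so far [(0, 5)]; region rows[0,1) x cols[5,6) = 1x1
Unfold 1 (reflect across v@5): 2 holes -> [(0, 4), (0, 5)]
Unfold 2 (reflect across h@1): 4 holes -> [(0, 4), (0, 5), (1, 4), (1, 5)]
Unfold 3 (reflect across h@2): 8 holes -> [(0, 4), (0, 5), (1, 4), (1, 5), (2, 4), (2, 5), (3, 4), (3, 5)]
Unfold 4 (reflect across v@6): 16 holes -> [(0, 4), (0, 5), (0, 6), (0, 7), (1, 4), (1, 5), (1, 6), (1, 7), (2, 4), (2, 5), (2, 6), (2, 7), (3, 4), (3, 5), (3, 6), (3, 7)]
Unfold 5 (reflect across v@4): 32 holes -> [(0, 0), (0, 1), (0, 2), (0, 3), (0, 4), (0, 5), (0, 6), (0, 7), (1, 0), (1, 1), (1, 2), (1, 3), (1, 4), (1, 5), (1, 6), (1, 7), (2, 0), (2, 1), (2, 2), (2, 3), (2, 4), (2, 5), (2, 6), (2, 7), (3, 0), (3, 1), (3, 2), (3, 3), (3, 4), (3, 5), (3, 6), (3, 7)]
Holes: [(0, 0), (0, 1), (0, 2), (0, 3), (0, 4), (0, 5), (0, 6), (0, 7), (1, 0), (1, 1), (1, 2), (1, 3), (1, 4), (1, 5), (1, 6), (1, 7), (2, 0), (2, 1), (2, 2), (2, 3), (2, 4), (2, 5), (2, 6), (2, 7), (3, 0), (3, 1), (3, 2), (3, 3), (3, 4), (3, 5), (3, 6), (3, 7)]

Answer: yes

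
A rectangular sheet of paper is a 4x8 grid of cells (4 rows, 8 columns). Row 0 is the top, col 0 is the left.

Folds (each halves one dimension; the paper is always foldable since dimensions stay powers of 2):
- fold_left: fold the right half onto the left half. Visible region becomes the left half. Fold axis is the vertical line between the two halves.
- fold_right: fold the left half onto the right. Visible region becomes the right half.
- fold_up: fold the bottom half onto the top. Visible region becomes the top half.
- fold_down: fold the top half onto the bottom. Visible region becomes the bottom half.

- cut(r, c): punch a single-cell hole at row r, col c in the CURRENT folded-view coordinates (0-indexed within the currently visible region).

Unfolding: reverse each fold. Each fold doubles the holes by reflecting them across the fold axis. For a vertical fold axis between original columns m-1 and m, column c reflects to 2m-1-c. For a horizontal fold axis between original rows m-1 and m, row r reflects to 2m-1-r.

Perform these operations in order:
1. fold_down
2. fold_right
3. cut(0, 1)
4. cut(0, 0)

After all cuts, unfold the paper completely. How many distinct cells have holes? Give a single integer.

Answer: 8

Derivation:
Op 1 fold_down: fold axis h@2; visible region now rows[2,4) x cols[0,8) = 2x8
Op 2 fold_right: fold axis v@4; visible region now rows[2,4) x cols[4,8) = 2x4
Op 3 cut(0, 1): punch at orig (2,5); cuts so far [(2, 5)]; region rows[2,4) x cols[4,8) = 2x4
Op 4 cut(0, 0): punch at orig (2,4); cuts so far [(2, 4), (2, 5)]; region rows[2,4) x cols[4,8) = 2x4
Unfold 1 (reflect across v@4): 4 holes -> [(2, 2), (2, 3), (2, 4), (2, 5)]
Unfold 2 (reflect across h@2): 8 holes -> [(1, 2), (1, 3), (1, 4), (1, 5), (2, 2), (2, 3), (2, 4), (2, 5)]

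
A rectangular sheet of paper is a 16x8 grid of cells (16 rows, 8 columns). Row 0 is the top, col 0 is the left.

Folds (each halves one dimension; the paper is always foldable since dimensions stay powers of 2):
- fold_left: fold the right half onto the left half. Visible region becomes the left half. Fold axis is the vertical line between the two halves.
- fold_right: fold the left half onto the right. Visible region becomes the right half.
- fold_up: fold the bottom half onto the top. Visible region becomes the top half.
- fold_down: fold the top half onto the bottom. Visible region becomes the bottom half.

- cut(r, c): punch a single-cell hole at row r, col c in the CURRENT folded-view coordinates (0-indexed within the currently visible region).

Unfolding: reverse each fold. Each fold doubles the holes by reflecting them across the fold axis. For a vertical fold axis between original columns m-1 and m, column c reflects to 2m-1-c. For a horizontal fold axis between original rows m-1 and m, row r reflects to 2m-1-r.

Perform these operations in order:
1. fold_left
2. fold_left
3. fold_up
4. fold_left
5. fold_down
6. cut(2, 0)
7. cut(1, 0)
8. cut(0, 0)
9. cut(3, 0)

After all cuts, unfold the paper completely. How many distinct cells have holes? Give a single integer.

Op 1 fold_left: fold axis v@4; visible region now rows[0,16) x cols[0,4) = 16x4
Op 2 fold_left: fold axis v@2; visible region now rows[0,16) x cols[0,2) = 16x2
Op 3 fold_up: fold axis h@8; visible region now rows[0,8) x cols[0,2) = 8x2
Op 4 fold_left: fold axis v@1; visible region now rows[0,8) x cols[0,1) = 8x1
Op 5 fold_down: fold axis h@4; visible region now rows[4,8) x cols[0,1) = 4x1
Op 6 cut(2, 0): punch at orig (6,0); cuts so far [(6, 0)]; region rows[4,8) x cols[0,1) = 4x1
Op 7 cut(1, 0): punch at orig (5,0); cuts so far [(5, 0), (6, 0)]; region rows[4,8) x cols[0,1) = 4x1
Op 8 cut(0, 0): punch at orig (4,0); cuts so far [(4, 0), (5, 0), (6, 0)]; region rows[4,8) x cols[0,1) = 4x1
Op 9 cut(3, 0): punch at orig (7,0); cuts so far [(4, 0), (5, 0), (6, 0), (7, 0)]; region rows[4,8) x cols[0,1) = 4x1
Unfold 1 (reflect across h@4): 8 holes -> [(0, 0), (1, 0), (2, 0), (3, 0), (4, 0), (5, 0), (6, 0), (7, 0)]
Unfold 2 (reflect across v@1): 16 holes -> [(0, 0), (0, 1), (1, 0), (1, 1), (2, 0), (2, 1), (3, 0), (3, 1), (4, 0), (4, 1), (5, 0), (5, 1), (6, 0), (6, 1), (7, 0), (7, 1)]
Unfold 3 (reflect across h@8): 32 holes -> [(0, 0), (0, 1), (1, 0), (1, 1), (2, 0), (2, 1), (3, 0), (3, 1), (4, 0), (4, 1), (5, 0), (5, 1), (6, 0), (6, 1), (7, 0), (7, 1), (8, 0), (8, 1), (9, 0), (9, 1), (10, 0), (10, 1), (11, 0), (11, 1), (12, 0), (12, 1), (13, 0), (13, 1), (14, 0), (14, 1), (15, 0), (15, 1)]
Unfold 4 (reflect across v@2): 64 holes -> [(0, 0), (0, 1), (0, 2), (0, 3), (1, 0), (1, 1), (1, 2), (1, 3), (2, 0), (2, 1), (2, 2), (2, 3), (3, 0), (3, 1), (3, 2), (3, 3), (4, 0), (4, 1), (4, 2), (4, 3), (5, 0), (5, 1), (5, 2), (5, 3), (6, 0), (6, 1), (6, 2), (6, 3), (7, 0), (7, 1), (7, 2), (7, 3), (8, 0), (8, 1), (8, 2), (8, 3), (9, 0), (9, 1), (9, 2), (9, 3), (10, 0), (10, 1), (10, 2), (10, 3), (11, 0), (11, 1), (11, 2), (11, 3), (12, 0), (12, 1), (12, 2), (12, 3), (13, 0), (13, 1), (13, 2), (13, 3), (14, 0), (14, 1), (14, 2), (14, 3), (15, 0), (15, 1), (15, 2), (15, 3)]
Unfold 5 (reflect across v@4): 128 holes -> [(0, 0), (0, 1), (0, 2), (0, 3), (0, 4), (0, 5), (0, 6), (0, 7), (1, 0), (1, 1), (1, 2), (1, 3), (1, 4), (1, 5), (1, 6), (1, 7), (2, 0), (2, 1), (2, 2), (2, 3), (2, 4), (2, 5), (2, 6), (2, 7), (3, 0), (3, 1), (3, 2), (3, 3), (3, 4), (3, 5), (3, 6), (3, 7), (4, 0), (4, 1), (4, 2), (4, 3), (4, 4), (4, 5), (4, 6), (4, 7), (5, 0), (5, 1), (5, 2), (5, 3), (5, 4), (5, 5), (5, 6), (5, 7), (6, 0), (6, 1), (6, 2), (6, 3), (6, 4), (6, 5), (6, 6), (6, 7), (7, 0), (7, 1), (7, 2), (7, 3), (7, 4), (7, 5), (7, 6), (7, 7), (8, 0), (8, 1), (8, 2), (8, 3), (8, 4), (8, 5), (8, 6), (8, 7), (9, 0), (9, 1), (9, 2), (9, 3), (9, 4), (9, 5), (9, 6), (9, 7), (10, 0), (10, 1), (10, 2), (10, 3), (10, 4), (10, 5), (10, 6), (10, 7), (11, 0), (11, 1), (11, 2), (11, 3), (11, 4), (11, 5), (11, 6), (11, 7), (12, 0), (12, 1), (12, 2), (12, 3), (12, 4), (12, 5), (12, 6), (12, 7), (13, 0), (13, 1), (13, 2), (13, 3), (13, 4), (13, 5), (13, 6), (13, 7), (14, 0), (14, 1), (14, 2), (14, 3), (14, 4), (14, 5), (14, 6), (14, 7), (15, 0), (15, 1), (15, 2), (15, 3), (15, 4), (15, 5), (15, 6), (15, 7)]

Answer: 128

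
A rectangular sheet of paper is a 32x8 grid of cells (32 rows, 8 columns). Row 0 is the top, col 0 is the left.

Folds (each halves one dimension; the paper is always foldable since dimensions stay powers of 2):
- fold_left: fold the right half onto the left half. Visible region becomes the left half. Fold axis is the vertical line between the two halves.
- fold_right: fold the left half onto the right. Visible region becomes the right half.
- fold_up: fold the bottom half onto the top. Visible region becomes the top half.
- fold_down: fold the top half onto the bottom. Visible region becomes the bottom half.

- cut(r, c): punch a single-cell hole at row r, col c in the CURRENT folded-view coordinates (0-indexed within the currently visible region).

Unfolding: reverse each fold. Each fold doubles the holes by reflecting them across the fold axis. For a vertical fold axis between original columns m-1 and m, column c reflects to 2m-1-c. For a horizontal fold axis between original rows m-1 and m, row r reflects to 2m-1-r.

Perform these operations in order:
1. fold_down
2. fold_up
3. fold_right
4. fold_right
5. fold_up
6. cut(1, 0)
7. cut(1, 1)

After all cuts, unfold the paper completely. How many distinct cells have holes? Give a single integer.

Op 1 fold_down: fold axis h@16; visible region now rows[16,32) x cols[0,8) = 16x8
Op 2 fold_up: fold axis h@24; visible region now rows[16,24) x cols[0,8) = 8x8
Op 3 fold_right: fold axis v@4; visible region now rows[16,24) x cols[4,8) = 8x4
Op 4 fold_right: fold axis v@6; visible region now rows[16,24) x cols[6,8) = 8x2
Op 5 fold_up: fold axis h@20; visible region now rows[16,20) x cols[6,8) = 4x2
Op 6 cut(1, 0): punch at orig (17,6); cuts so far [(17, 6)]; region rows[16,20) x cols[6,8) = 4x2
Op 7 cut(1, 1): punch at orig (17,7); cuts so far [(17, 6), (17, 7)]; region rows[16,20) x cols[6,8) = 4x2
Unfold 1 (reflect across h@20): 4 holes -> [(17, 6), (17, 7), (22, 6), (22, 7)]
Unfold 2 (reflect across v@6): 8 holes -> [(17, 4), (17, 5), (17, 6), (17, 7), (22, 4), (22, 5), (22, 6), (22, 7)]
Unfold 3 (reflect across v@4): 16 holes -> [(17, 0), (17, 1), (17, 2), (17, 3), (17, 4), (17, 5), (17, 6), (17, 7), (22, 0), (22, 1), (22, 2), (22, 3), (22, 4), (22, 5), (22, 6), (22, 7)]
Unfold 4 (reflect across h@24): 32 holes -> [(17, 0), (17, 1), (17, 2), (17, 3), (17, 4), (17, 5), (17, 6), (17, 7), (22, 0), (22, 1), (22, 2), (22, 3), (22, 4), (22, 5), (22, 6), (22, 7), (25, 0), (25, 1), (25, 2), (25, 3), (25, 4), (25, 5), (25, 6), (25, 7), (30, 0), (30, 1), (30, 2), (30, 3), (30, 4), (30, 5), (30, 6), (30, 7)]
Unfold 5 (reflect across h@16): 64 holes -> [(1, 0), (1, 1), (1, 2), (1, 3), (1, 4), (1, 5), (1, 6), (1, 7), (6, 0), (6, 1), (6, 2), (6, 3), (6, 4), (6, 5), (6, 6), (6, 7), (9, 0), (9, 1), (9, 2), (9, 3), (9, 4), (9, 5), (9, 6), (9, 7), (14, 0), (14, 1), (14, 2), (14, 3), (14, 4), (14, 5), (14, 6), (14, 7), (17, 0), (17, 1), (17, 2), (17, 3), (17, 4), (17, 5), (17, 6), (17, 7), (22, 0), (22, 1), (22, 2), (22, 3), (22, 4), (22, 5), (22, 6), (22, 7), (25, 0), (25, 1), (25, 2), (25, 3), (25, 4), (25, 5), (25, 6), (25, 7), (30, 0), (30, 1), (30, 2), (30, 3), (30, 4), (30, 5), (30, 6), (30, 7)]

Answer: 64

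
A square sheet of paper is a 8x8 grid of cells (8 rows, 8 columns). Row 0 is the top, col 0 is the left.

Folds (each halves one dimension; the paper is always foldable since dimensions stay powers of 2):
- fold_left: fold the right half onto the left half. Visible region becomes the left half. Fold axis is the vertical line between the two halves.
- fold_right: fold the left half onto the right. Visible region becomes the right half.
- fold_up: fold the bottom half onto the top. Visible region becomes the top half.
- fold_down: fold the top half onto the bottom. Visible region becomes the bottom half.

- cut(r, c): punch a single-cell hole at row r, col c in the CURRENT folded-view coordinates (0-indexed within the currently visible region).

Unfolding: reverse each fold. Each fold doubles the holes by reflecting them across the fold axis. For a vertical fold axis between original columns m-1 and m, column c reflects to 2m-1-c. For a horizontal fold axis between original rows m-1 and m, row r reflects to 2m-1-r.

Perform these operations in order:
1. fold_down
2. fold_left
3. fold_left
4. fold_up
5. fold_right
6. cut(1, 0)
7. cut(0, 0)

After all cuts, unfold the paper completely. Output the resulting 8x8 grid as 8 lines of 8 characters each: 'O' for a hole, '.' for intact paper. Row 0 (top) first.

Answer: OOOOOOOO
OOOOOOOO
OOOOOOOO
OOOOOOOO
OOOOOOOO
OOOOOOOO
OOOOOOOO
OOOOOOOO

Derivation:
Op 1 fold_down: fold axis h@4; visible region now rows[4,8) x cols[0,8) = 4x8
Op 2 fold_left: fold axis v@4; visible region now rows[4,8) x cols[0,4) = 4x4
Op 3 fold_left: fold axis v@2; visible region now rows[4,8) x cols[0,2) = 4x2
Op 4 fold_up: fold axis h@6; visible region now rows[4,6) x cols[0,2) = 2x2
Op 5 fold_right: fold axis v@1; visible region now rows[4,6) x cols[1,2) = 2x1
Op 6 cut(1, 0): punch at orig (5,1); cuts so far [(5, 1)]; region rows[4,6) x cols[1,2) = 2x1
Op 7 cut(0, 0): punch at orig (4,1); cuts so far [(4, 1), (5, 1)]; region rows[4,6) x cols[1,2) = 2x1
Unfold 1 (reflect across v@1): 4 holes -> [(4, 0), (4, 1), (5, 0), (5, 1)]
Unfold 2 (reflect across h@6): 8 holes -> [(4, 0), (4, 1), (5, 0), (5, 1), (6, 0), (6, 1), (7, 0), (7, 1)]
Unfold 3 (reflect across v@2): 16 holes -> [(4, 0), (4, 1), (4, 2), (4, 3), (5, 0), (5, 1), (5, 2), (5, 3), (6, 0), (6, 1), (6, 2), (6, 3), (7, 0), (7, 1), (7, 2), (7, 3)]
Unfold 4 (reflect across v@4): 32 holes -> [(4, 0), (4, 1), (4, 2), (4, 3), (4, 4), (4, 5), (4, 6), (4, 7), (5, 0), (5, 1), (5, 2), (5, 3), (5, 4), (5, 5), (5, 6), (5, 7), (6, 0), (6, 1), (6, 2), (6, 3), (6, 4), (6, 5), (6, 6), (6, 7), (7, 0), (7, 1), (7, 2), (7, 3), (7, 4), (7, 5), (7, 6), (7, 7)]
Unfold 5 (reflect across h@4): 64 holes -> [(0, 0), (0, 1), (0, 2), (0, 3), (0, 4), (0, 5), (0, 6), (0, 7), (1, 0), (1, 1), (1, 2), (1, 3), (1, 4), (1, 5), (1, 6), (1, 7), (2, 0), (2, 1), (2, 2), (2, 3), (2, 4), (2, 5), (2, 6), (2, 7), (3, 0), (3, 1), (3, 2), (3, 3), (3, 4), (3, 5), (3, 6), (3, 7), (4, 0), (4, 1), (4, 2), (4, 3), (4, 4), (4, 5), (4, 6), (4, 7), (5, 0), (5, 1), (5, 2), (5, 3), (5, 4), (5, 5), (5, 6), (5, 7), (6, 0), (6, 1), (6, 2), (6, 3), (6, 4), (6, 5), (6, 6), (6, 7), (7, 0), (7, 1), (7, 2), (7, 3), (7, 4), (7, 5), (7, 6), (7, 7)]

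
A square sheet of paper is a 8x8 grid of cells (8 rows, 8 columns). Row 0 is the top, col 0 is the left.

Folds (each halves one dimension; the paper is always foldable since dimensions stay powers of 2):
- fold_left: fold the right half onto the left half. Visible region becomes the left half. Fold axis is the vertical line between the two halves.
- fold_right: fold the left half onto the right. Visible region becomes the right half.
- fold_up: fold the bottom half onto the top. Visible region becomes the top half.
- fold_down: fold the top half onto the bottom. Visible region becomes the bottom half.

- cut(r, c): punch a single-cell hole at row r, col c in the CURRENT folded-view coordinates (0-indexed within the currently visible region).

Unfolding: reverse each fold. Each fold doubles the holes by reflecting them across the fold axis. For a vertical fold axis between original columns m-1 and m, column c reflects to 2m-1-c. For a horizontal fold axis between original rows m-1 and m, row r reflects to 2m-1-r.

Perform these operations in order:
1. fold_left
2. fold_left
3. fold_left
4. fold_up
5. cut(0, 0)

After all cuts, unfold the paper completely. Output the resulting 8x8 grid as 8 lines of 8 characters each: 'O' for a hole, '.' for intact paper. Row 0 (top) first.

Answer: OOOOOOOO
........
........
........
........
........
........
OOOOOOOO

Derivation:
Op 1 fold_left: fold axis v@4; visible region now rows[0,8) x cols[0,4) = 8x4
Op 2 fold_left: fold axis v@2; visible region now rows[0,8) x cols[0,2) = 8x2
Op 3 fold_left: fold axis v@1; visible region now rows[0,8) x cols[0,1) = 8x1
Op 4 fold_up: fold axis h@4; visible region now rows[0,4) x cols[0,1) = 4x1
Op 5 cut(0, 0): punch at orig (0,0); cuts so far [(0, 0)]; region rows[0,4) x cols[0,1) = 4x1
Unfold 1 (reflect across h@4): 2 holes -> [(0, 0), (7, 0)]
Unfold 2 (reflect across v@1): 4 holes -> [(0, 0), (0, 1), (7, 0), (7, 1)]
Unfold 3 (reflect across v@2): 8 holes -> [(0, 0), (0, 1), (0, 2), (0, 3), (7, 0), (7, 1), (7, 2), (7, 3)]
Unfold 4 (reflect across v@4): 16 holes -> [(0, 0), (0, 1), (0, 2), (0, 3), (0, 4), (0, 5), (0, 6), (0, 7), (7, 0), (7, 1), (7, 2), (7, 3), (7, 4), (7, 5), (7, 6), (7, 7)]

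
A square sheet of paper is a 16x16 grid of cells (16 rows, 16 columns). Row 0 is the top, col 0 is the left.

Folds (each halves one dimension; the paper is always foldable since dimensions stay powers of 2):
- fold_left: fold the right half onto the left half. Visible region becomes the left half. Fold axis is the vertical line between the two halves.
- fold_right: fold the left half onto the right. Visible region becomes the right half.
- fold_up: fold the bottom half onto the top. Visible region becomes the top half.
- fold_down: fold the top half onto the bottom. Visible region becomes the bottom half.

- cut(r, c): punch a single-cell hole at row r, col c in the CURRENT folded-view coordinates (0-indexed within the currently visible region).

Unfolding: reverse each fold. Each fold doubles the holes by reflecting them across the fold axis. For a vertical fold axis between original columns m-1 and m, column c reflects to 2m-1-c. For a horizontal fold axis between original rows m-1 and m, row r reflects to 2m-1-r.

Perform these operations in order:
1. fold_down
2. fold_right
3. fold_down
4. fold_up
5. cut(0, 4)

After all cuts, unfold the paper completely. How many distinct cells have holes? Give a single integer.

Op 1 fold_down: fold axis h@8; visible region now rows[8,16) x cols[0,16) = 8x16
Op 2 fold_right: fold axis v@8; visible region now rows[8,16) x cols[8,16) = 8x8
Op 3 fold_down: fold axis h@12; visible region now rows[12,16) x cols[8,16) = 4x8
Op 4 fold_up: fold axis h@14; visible region now rows[12,14) x cols[8,16) = 2x8
Op 5 cut(0, 4): punch at orig (12,12); cuts so far [(12, 12)]; region rows[12,14) x cols[8,16) = 2x8
Unfold 1 (reflect across h@14): 2 holes -> [(12, 12), (15, 12)]
Unfold 2 (reflect across h@12): 4 holes -> [(8, 12), (11, 12), (12, 12), (15, 12)]
Unfold 3 (reflect across v@8): 8 holes -> [(8, 3), (8, 12), (11, 3), (11, 12), (12, 3), (12, 12), (15, 3), (15, 12)]
Unfold 4 (reflect across h@8): 16 holes -> [(0, 3), (0, 12), (3, 3), (3, 12), (4, 3), (4, 12), (7, 3), (7, 12), (8, 3), (8, 12), (11, 3), (11, 12), (12, 3), (12, 12), (15, 3), (15, 12)]

Answer: 16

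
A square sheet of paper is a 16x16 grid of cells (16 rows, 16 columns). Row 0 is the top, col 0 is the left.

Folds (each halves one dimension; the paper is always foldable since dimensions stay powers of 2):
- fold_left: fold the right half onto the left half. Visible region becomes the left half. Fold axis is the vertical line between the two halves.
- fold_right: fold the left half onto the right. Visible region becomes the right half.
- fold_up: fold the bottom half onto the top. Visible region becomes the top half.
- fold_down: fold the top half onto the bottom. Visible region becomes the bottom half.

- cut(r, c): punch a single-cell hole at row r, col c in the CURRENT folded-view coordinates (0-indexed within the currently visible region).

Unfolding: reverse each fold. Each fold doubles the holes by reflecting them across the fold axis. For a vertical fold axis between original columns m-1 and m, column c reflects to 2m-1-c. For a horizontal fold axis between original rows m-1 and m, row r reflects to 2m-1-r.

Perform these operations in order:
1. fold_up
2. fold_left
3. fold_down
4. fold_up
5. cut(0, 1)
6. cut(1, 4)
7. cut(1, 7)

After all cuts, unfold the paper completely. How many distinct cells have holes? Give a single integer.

Answer: 48

Derivation:
Op 1 fold_up: fold axis h@8; visible region now rows[0,8) x cols[0,16) = 8x16
Op 2 fold_left: fold axis v@8; visible region now rows[0,8) x cols[0,8) = 8x8
Op 3 fold_down: fold axis h@4; visible region now rows[4,8) x cols[0,8) = 4x8
Op 4 fold_up: fold axis h@6; visible region now rows[4,6) x cols[0,8) = 2x8
Op 5 cut(0, 1): punch at orig (4,1); cuts so far [(4, 1)]; region rows[4,6) x cols[0,8) = 2x8
Op 6 cut(1, 4): punch at orig (5,4); cuts so far [(4, 1), (5, 4)]; region rows[4,6) x cols[0,8) = 2x8
Op 7 cut(1, 7): punch at orig (5,7); cuts so far [(4, 1), (5, 4), (5, 7)]; region rows[4,6) x cols[0,8) = 2x8
Unfold 1 (reflect across h@6): 6 holes -> [(4, 1), (5, 4), (5, 7), (6, 4), (6, 7), (7, 1)]
Unfold 2 (reflect across h@4): 12 holes -> [(0, 1), (1, 4), (1, 7), (2, 4), (2, 7), (3, 1), (4, 1), (5, 4), (5, 7), (6, 4), (6, 7), (7, 1)]
Unfold 3 (reflect across v@8): 24 holes -> [(0, 1), (0, 14), (1, 4), (1, 7), (1, 8), (1, 11), (2, 4), (2, 7), (2, 8), (2, 11), (3, 1), (3, 14), (4, 1), (4, 14), (5, 4), (5, 7), (5, 8), (5, 11), (6, 4), (6, 7), (6, 8), (6, 11), (7, 1), (7, 14)]
Unfold 4 (reflect across h@8): 48 holes -> [(0, 1), (0, 14), (1, 4), (1, 7), (1, 8), (1, 11), (2, 4), (2, 7), (2, 8), (2, 11), (3, 1), (3, 14), (4, 1), (4, 14), (5, 4), (5, 7), (5, 8), (5, 11), (6, 4), (6, 7), (6, 8), (6, 11), (7, 1), (7, 14), (8, 1), (8, 14), (9, 4), (9, 7), (9, 8), (9, 11), (10, 4), (10, 7), (10, 8), (10, 11), (11, 1), (11, 14), (12, 1), (12, 14), (13, 4), (13, 7), (13, 8), (13, 11), (14, 4), (14, 7), (14, 8), (14, 11), (15, 1), (15, 14)]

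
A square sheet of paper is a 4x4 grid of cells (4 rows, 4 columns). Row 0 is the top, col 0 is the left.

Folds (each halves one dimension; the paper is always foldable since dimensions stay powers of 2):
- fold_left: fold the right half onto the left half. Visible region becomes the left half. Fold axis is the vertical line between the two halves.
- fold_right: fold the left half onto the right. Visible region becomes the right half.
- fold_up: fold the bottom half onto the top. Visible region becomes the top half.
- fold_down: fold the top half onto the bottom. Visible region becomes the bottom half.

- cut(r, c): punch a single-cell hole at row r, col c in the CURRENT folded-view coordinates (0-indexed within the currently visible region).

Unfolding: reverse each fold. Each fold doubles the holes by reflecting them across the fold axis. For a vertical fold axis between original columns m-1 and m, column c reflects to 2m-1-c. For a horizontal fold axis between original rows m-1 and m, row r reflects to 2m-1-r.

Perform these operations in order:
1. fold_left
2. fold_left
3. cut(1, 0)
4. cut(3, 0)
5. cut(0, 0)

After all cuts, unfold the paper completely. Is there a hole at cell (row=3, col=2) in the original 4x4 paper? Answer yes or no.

Op 1 fold_left: fold axis v@2; visible region now rows[0,4) x cols[0,2) = 4x2
Op 2 fold_left: fold axis v@1; visible region now rows[0,4) x cols[0,1) = 4x1
Op 3 cut(1, 0): punch at orig (1,0); cuts so far [(1, 0)]; region rows[0,4) x cols[0,1) = 4x1
Op 4 cut(3, 0): punch at orig (3,0); cuts so far [(1, 0), (3, 0)]; region rows[0,4) x cols[0,1) = 4x1
Op 5 cut(0, 0): punch at orig (0,0); cuts so far [(0, 0), (1, 0), (3, 0)]; region rows[0,4) x cols[0,1) = 4x1
Unfold 1 (reflect across v@1): 6 holes -> [(0, 0), (0, 1), (1, 0), (1, 1), (3, 0), (3, 1)]
Unfold 2 (reflect across v@2): 12 holes -> [(0, 0), (0, 1), (0, 2), (0, 3), (1, 0), (1, 1), (1, 2), (1, 3), (3, 0), (3, 1), (3, 2), (3, 3)]
Holes: [(0, 0), (0, 1), (0, 2), (0, 3), (1, 0), (1, 1), (1, 2), (1, 3), (3, 0), (3, 1), (3, 2), (3, 3)]

Answer: yes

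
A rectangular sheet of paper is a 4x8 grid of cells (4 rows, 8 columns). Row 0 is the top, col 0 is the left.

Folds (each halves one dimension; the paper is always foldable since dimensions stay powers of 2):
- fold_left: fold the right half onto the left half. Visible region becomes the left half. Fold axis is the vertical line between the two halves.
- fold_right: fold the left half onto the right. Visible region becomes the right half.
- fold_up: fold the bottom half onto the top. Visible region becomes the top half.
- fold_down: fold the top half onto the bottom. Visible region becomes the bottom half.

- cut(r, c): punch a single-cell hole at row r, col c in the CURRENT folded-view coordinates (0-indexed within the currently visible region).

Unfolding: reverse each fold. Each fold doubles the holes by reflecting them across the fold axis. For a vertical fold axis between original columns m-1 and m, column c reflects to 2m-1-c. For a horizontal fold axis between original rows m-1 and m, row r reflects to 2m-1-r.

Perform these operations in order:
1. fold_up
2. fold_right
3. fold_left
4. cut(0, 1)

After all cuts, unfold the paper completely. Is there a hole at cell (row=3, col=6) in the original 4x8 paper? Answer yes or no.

Answer: yes

Derivation:
Op 1 fold_up: fold axis h@2; visible region now rows[0,2) x cols[0,8) = 2x8
Op 2 fold_right: fold axis v@4; visible region now rows[0,2) x cols[4,8) = 2x4
Op 3 fold_left: fold axis v@6; visible region now rows[0,2) x cols[4,6) = 2x2
Op 4 cut(0, 1): punch at orig (0,5); cuts so far [(0, 5)]; region rows[0,2) x cols[4,6) = 2x2
Unfold 1 (reflect across v@6): 2 holes -> [(0, 5), (0, 6)]
Unfold 2 (reflect across v@4): 4 holes -> [(0, 1), (0, 2), (0, 5), (0, 6)]
Unfold 3 (reflect across h@2): 8 holes -> [(0, 1), (0, 2), (0, 5), (0, 6), (3, 1), (3, 2), (3, 5), (3, 6)]
Holes: [(0, 1), (0, 2), (0, 5), (0, 6), (3, 1), (3, 2), (3, 5), (3, 6)]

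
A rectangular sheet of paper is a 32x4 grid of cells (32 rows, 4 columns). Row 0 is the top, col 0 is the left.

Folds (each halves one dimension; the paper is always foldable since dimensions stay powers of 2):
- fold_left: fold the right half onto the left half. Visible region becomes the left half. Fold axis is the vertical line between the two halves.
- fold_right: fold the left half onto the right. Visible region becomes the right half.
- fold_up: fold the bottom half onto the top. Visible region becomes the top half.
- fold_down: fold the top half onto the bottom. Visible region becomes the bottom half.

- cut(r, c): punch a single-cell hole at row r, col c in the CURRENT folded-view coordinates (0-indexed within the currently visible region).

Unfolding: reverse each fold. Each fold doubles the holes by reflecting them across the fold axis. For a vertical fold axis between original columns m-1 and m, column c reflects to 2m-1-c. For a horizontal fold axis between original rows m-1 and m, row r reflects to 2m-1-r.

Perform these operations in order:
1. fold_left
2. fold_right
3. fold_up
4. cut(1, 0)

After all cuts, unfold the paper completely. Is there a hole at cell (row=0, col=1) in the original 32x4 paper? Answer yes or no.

Answer: no

Derivation:
Op 1 fold_left: fold axis v@2; visible region now rows[0,32) x cols[0,2) = 32x2
Op 2 fold_right: fold axis v@1; visible region now rows[0,32) x cols[1,2) = 32x1
Op 3 fold_up: fold axis h@16; visible region now rows[0,16) x cols[1,2) = 16x1
Op 4 cut(1, 0): punch at orig (1,1); cuts so far [(1, 1)]; region rows[0,16) x cols[1,2) = 16x1
Unfold 1 (reflect across h@16): 2 holes -> [(1, 1), (30, 1)]
Unfold 2 (reflect across v@1): 4 holes -> [(1, 0), (1, 1), (30, 0), (30, 1)]
Unfold 3 (reflect across v@2): 8 holes -> [(1, 0), (1, 1), (1, 2), (1, 3), (30, 0), (30, 1), (30, 2), (30, 3)]
Holes: [(1, 0), (1, 1), (1, 2), (1, 3), (30, 0), (30, 1), (30, 2), (30, 3)]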